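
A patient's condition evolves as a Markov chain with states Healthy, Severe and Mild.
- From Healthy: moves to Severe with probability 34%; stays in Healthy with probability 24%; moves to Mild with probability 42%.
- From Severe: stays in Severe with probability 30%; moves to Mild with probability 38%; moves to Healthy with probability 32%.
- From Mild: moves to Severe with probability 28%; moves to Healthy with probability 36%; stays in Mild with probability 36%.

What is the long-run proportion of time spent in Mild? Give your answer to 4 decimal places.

0.3847

Let the stationary distribution be π with π = πP and π_1 + π_2 + π_3 = 1.
π_1 = 0.24·π_1 + 0.32·π_2 + 0.36·π_3
π_2 = 0.34·π_1 + 0.3·π_2 + 0.28·π_3
Solving with the normalization constraint gives π = (0.3105, 0.3047, 0.3847).
So the stationary probability of Mild is 0.3847.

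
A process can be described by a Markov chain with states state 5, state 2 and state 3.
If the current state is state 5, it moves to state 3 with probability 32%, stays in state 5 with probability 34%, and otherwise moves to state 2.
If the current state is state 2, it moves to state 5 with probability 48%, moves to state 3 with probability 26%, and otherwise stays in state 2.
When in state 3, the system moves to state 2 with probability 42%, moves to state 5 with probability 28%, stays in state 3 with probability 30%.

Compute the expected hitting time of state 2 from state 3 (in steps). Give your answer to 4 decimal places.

2.5242

Let t(s) be the expected number of steps to first reach state 2 from state s, with t(state 2) = 0. Conditioning on the first step:
t(state 5) = 1 + 0.34·t(state 5) + 0.32·t(state 3)
t(state 3) = 1 + 0.28·t(state 5) + 0.3·t(state 3)
Solving: t(state 5) = 2.7390, t(state 3) = 2.5242.
Expected steps from state 3 to state 2: 2.5242.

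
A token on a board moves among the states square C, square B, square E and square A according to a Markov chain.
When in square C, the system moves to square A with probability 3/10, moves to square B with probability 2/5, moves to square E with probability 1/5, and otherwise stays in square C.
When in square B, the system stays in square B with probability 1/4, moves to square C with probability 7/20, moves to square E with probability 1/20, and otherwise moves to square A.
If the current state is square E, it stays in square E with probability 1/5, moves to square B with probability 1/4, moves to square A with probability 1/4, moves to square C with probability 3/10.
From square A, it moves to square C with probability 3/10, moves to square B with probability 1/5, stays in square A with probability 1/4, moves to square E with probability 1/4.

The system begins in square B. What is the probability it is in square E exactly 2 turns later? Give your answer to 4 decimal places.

Propagate the distribution vector 2 turns from square B.
After 0 turns: (0.0000, 1.0000, 0.0000, 0.0000)
After 1 turn: (0.3500, 0.2500, 0.0500, 0.3500)
After 2 turns: (0.2425, 0.2850, 0.1800, 0.2925)
P(in square E after 2 turns) = 0.1800

0.1800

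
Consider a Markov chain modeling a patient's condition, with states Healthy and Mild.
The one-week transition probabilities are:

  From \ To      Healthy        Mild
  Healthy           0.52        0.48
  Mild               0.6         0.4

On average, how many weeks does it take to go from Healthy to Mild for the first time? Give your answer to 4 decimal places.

Let t(s) be the expected number of weeks to first reach Mild from state s, with t(Mild) = 0. Conditioning on the first week:
t(Healthy) = 1 + 0.52·t(Healthy)
Solving: t(Healthy) = 2.0833.
Expected weeks from Healthy to Mild: 2.0833.

2.0833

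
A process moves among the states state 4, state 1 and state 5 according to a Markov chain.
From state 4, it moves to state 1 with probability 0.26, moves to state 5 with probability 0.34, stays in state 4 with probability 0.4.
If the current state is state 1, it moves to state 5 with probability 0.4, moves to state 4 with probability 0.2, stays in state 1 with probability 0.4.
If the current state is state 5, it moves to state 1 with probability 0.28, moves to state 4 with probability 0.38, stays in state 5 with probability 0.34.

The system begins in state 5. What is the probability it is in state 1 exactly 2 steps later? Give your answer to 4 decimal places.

0.3060

Sum over the intermediate state after 1 step:
P = P(state 5→state 4)·P(state 4→state 1) + P(state 5→state 1)·P(state 1→state 1) + P(state 5→state 5)·P(state 5→state 1)
  = 0.38×0.26 + 0.28×0.4 + 0.34×0.28
  = 0.0988 + 0.1120 + 0.0952 = 0.3060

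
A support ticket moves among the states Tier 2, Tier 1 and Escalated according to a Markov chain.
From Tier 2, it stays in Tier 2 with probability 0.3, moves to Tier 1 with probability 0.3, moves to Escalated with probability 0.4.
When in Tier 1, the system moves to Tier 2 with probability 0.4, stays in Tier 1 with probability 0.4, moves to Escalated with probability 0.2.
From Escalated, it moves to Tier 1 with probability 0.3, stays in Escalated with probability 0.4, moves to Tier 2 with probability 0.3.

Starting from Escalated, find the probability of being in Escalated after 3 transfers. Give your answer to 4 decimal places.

0.3340

Propagate the distribution vector 3 transfers from Escalated.
After 0 transfers: (0.0000, 0.0000, 1.0000)
After 1 transfer: (0.3000, 0.3000, 0.4000)
After 2 transfers: (0.3300, 0.3300, 0.3400)
After 3 transfers: (0.3330, 0.3330, 0.3340)
P(in Escalated after 3 transfers) = 0.3340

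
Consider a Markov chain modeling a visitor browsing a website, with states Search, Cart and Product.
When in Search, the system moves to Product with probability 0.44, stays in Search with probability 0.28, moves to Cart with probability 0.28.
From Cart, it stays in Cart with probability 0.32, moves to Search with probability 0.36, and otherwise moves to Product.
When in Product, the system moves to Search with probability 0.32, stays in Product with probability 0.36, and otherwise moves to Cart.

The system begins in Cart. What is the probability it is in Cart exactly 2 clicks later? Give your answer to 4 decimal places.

0.3056

Sum over the intermediate state after 1 click:
P = P(Cart→Search)·P(Search→Cart) + P(Cart→Cart)·P(Cart→Cart) + P(Cart→Product)·P(Product→Cart)
  = 0.36×0.28 + 0.32×0.32 + 0.32×0.32
  = 0.1008 + 0.1024 + 0.1024 = 0.3056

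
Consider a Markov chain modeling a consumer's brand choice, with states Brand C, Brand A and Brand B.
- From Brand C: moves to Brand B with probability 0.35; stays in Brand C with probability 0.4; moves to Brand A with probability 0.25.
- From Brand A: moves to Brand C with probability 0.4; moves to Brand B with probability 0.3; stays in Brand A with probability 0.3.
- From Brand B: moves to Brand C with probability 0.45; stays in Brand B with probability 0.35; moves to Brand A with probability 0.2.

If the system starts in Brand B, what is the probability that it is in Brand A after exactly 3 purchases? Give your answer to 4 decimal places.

0.2451

Propagate the distribution vector 3 purchases from Brand B.
After 0 purchases: (0.0000, 0.0000, 1.0000)
After 1 purchase: (0.4500, 0.2000, 0.3500)
After 2 purchases: (0.4175, 0.2425, 0.3400)
After 3 purchases: (0.4170, 0.2451, 0.3379)
P(in Brand A after 3 purchases) = 0.2451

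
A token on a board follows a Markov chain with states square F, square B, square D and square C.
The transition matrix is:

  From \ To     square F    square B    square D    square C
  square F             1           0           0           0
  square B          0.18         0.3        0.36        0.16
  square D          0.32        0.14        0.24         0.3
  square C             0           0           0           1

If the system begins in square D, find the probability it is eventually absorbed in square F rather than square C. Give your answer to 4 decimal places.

Let h(s) be the probability of absorption at square F starting from transient state s. Then h(square F) = 1 and h(square C) = 0. By first-step analysis:
h(square B) = 0.18·1 + 0.3·h(square B) + 0.36·h(square D) + 0.16·0
h(square D) = 0.32·1 + 0.14·h(square B) + 0.24·h(square D) + 0.3·0
Solving: h(square B) = 0.5233, h(square D) = 0.5174.
Starting from square D, the probability is 0.5174.

0.5174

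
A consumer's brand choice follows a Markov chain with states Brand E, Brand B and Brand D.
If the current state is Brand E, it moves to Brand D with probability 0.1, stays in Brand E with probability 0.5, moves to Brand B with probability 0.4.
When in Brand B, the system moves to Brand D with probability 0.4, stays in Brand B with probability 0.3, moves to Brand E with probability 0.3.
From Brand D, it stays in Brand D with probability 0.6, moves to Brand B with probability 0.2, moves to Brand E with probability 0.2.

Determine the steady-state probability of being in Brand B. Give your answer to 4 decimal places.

Let the stationary distribution be π with π = πP and π_1 + π_2 + π_3 = 1.
π_1 = 0.5·π_1 + 0.3·π_2 + 0.2·π_3
π_2 = 0.4·π_1 + 0.3·π_2 + 0.2·π_3
Solving with the normalization constraint gives π = (0.3279, 0.2951, 0.3770).
So the stationary probability of Brand B is 0.2951.

0.2951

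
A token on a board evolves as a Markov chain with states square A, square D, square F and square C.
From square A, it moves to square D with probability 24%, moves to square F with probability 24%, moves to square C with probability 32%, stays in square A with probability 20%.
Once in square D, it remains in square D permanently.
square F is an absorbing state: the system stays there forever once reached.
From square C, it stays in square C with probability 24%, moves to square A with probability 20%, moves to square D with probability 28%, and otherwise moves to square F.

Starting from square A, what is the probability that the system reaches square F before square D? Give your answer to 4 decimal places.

0.5000

Let h(s) be the probability of absorption at square F starting from transient state s. Then h(square F) = 1 and h(square D) = 0. By first-step analysis:
h(square A) = 0.2·h(square A) + 0.24·0 + 0.24·1 + 0.32·h(square C)
h(square C) = 0.2·h(square A) + 0.28·0 + 0.28·1 + 0.24·h(square C)
Solving: h(square A) = 0.5000, h(square C) = 0.5000.
Starting from square A, the probability is 0.5000.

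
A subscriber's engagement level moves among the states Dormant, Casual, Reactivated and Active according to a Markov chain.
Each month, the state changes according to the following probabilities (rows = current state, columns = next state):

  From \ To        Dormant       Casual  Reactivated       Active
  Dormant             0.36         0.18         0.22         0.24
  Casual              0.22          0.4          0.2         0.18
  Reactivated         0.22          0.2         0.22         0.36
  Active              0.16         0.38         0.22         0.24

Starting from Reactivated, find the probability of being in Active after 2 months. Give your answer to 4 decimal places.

Propagate the distribution vector 2 months from Reactivated.
After 0 months: (0.0000, 0.0000, 1.0000, 0.0000)
After 1 month: (0.2200, 0.2000, 0.2200, 0.3600)
After 2 months: (0.2292, 0.3004, 0.2160, 0.2544)
P(in Active after 2 months) = 0.2544

0.2544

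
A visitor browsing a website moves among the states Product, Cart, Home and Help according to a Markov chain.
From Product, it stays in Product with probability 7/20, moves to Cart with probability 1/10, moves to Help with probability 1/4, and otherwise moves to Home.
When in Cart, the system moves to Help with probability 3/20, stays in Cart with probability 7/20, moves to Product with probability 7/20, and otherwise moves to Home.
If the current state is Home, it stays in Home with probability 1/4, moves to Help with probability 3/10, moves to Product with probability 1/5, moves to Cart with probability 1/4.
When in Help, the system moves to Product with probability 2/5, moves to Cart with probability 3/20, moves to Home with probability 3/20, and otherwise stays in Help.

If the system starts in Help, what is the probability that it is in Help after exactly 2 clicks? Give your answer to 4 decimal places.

Propagate the distribution vector 2 clicks from Help.
After 0 clicks: (0.0000, 0.0000, 0.0000, 1.0000)
After 1 click: (0.4000, 0.1500, 0.1500, 0.3000)
After 2 clicks: (0.3425, 0.1750, 0.2250, 0.2575)
P(in Help after 2 clicks) = 0.2575

0.2575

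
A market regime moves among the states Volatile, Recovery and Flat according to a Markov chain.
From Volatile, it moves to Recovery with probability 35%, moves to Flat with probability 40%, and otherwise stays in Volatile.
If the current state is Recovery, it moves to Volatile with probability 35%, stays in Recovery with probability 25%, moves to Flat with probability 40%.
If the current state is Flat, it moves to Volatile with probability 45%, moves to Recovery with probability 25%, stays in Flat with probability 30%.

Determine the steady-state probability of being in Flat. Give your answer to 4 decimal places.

0.3636

Let the stationary distribution be π with π = πP and π_1 + π_2 + π_3 = 1.
π_1 = 0.25·π_1 + 0.35·π_2 + 0.45·π_3
π_2 = 0.35·π_1 + 0.25·π_2 + 0.25·π_3
Solving with the normalization constraint gives π = (0.3512, 0.2851, 0.3636).
So the stationary probability of Flat is 0.3636.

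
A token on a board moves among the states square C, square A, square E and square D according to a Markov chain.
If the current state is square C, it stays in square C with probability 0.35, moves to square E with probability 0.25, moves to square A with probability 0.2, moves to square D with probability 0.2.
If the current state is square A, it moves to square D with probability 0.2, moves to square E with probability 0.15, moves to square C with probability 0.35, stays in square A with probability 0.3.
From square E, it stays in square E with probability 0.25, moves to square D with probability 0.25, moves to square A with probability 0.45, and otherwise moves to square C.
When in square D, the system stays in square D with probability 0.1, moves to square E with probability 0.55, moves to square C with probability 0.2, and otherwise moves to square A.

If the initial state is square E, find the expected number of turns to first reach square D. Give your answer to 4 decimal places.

4.5070

Let t(s) be the expected number of turns to first reach square D from state s, with t(square D) = 0. Conditioning on the first turn:
t(square C) = 1 + 0.35·t(square C) + 0.2·t(square A) + 0.25·t(square E)
t(square A) = 1 + 0.35·t(square C) + 0.3·t(square A) + 0.15·t(square E)
t(square E) = 1 + 0.05·t(square C) + 0.45·t(square A) + 0.25·t(square E)
Solving: t(square C) = 4.7375, t(square A) = 4.7631, t(square E) = 4.5070.
Expected turns from square E to square D: 4.5070.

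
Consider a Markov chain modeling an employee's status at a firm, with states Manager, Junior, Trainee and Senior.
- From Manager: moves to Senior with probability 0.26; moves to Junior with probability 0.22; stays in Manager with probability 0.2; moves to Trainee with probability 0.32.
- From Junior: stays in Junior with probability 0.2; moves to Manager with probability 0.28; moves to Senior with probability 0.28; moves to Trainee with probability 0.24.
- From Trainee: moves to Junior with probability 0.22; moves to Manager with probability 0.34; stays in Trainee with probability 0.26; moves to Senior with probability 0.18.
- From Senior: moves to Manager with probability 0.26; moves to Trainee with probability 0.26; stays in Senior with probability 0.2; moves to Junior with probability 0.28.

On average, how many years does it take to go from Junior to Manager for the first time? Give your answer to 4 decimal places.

3.4452

Let t(s) be the expected number of years to first reach Manager from state s, with t(Manager) = 0. Conditioning on the first year:
t(Junior) = 1 + 0.2·t(Junior) + 0.24·t(Trainee) + 0.28·t(Senior)
t(Trainee) = 1 + 0.22·t(Junior) + 0.26·t(Trainee) + 0.18·t(Senior)
t(Senior) = 1 + 0.28·t(Junior) + 0.26·t(Trainee) + 0.2·t(Senior)
Solving: t(Junior) = 3.4452, t(Trainee) = 3.2282, t(Senior) = 3.5050.
Expected years from Junior to Manager: 3.4452.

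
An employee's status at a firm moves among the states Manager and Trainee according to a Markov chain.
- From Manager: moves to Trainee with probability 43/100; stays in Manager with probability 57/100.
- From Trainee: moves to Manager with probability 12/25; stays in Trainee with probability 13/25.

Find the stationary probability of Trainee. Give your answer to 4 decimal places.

0.4725

Let the stationary distribution be π with π = πP and π_1 + π_2 = 1.
π_1 = 0.57·π_1 + 0.48·π_2
Solving with the normalization constraint gives π = (0.5275, 0.4725).
So the stationary probability of Trainee is 0.4725.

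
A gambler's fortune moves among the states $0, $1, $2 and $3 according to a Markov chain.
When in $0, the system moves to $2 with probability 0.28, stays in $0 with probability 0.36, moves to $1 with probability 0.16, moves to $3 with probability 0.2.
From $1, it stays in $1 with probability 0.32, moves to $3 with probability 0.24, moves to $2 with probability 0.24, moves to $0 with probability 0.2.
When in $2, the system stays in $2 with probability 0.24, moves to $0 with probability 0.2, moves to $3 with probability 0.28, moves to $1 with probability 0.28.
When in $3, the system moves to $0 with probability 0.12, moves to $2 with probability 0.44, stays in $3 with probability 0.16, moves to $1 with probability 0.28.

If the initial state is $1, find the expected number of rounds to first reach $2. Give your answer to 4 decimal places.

Let t(s) be the expected number of rounds to first reach $2 from state s, with t($2) = 0. Conditioning on the first round:
t($0) = 1 + 0.36·t($0) + 0.16·t($1) + 0.2·t($3)
t($1) = 1 + 0.2·t($0) + 0.32·t($1) + 0.24·t($3)
t($3) = 1 + 0.12·t($0) + 0.28·t($1) + 0.16·t($3)
Solving: t($0) = 3.2965, t($1) = 3.4301, t($3) = 2.8048.
Expected rounds from $1 to $2: 3.4301.

3.4301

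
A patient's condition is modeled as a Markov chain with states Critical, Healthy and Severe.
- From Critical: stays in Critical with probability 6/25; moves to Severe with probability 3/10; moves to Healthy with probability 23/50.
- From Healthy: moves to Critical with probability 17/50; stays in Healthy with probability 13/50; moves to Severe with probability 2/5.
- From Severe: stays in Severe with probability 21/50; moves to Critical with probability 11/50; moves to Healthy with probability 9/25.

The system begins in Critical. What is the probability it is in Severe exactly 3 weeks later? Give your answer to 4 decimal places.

Propagate the distribution vector 3 weeks from Critical.
After 0 weeks: (1.0000, 0.0000, 0.0000)
After 1 week: (0.2400, 0.4600, 0.3000)
After 2 weeks: (0.2800, 0.3380, 0.3820)
After 3 weeks: (0.2662, 0.3542, 0.3796)
P(in Severe after 3 weeks) = 0.3796

0.3796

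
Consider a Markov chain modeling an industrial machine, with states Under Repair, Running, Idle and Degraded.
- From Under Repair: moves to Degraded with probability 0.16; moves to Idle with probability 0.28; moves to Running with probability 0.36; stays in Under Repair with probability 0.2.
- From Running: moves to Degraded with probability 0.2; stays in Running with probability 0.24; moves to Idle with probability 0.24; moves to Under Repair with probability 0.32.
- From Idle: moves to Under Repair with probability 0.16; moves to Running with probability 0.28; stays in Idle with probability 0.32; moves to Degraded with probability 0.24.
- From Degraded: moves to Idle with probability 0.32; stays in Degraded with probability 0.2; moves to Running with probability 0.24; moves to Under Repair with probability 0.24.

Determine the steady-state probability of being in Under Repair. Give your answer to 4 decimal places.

0.2301

Let the stationary distribution be π with π = πP and π_1 + π_2 + π_3 + π_4 = 1.
π_1 = 0.2·π_1 + 0.32·π_2 + 0.16·π_3 + 0.24·π_4
π_2 = 0.36·π_1 + 0.24·π_2 + 0.28·π_3 + 0.24·π_4
π_3 = 0.28·π_1 + 0.24·π_2 + 0.32·π_3 + 0.32·π_4
Solving with the normalization constraint gives π = (0.2301, 0.2791, 0.2885, 0.2023).
So the stationary probability of Under Repair is 0.2301.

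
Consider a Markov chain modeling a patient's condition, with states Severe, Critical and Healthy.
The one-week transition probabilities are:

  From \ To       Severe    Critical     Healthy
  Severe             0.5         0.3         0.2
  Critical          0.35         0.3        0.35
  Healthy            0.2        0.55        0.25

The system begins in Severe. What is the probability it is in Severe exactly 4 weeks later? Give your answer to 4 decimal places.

Propagate the distribution vector 4 weeks from Severe.
After 0 weeks: (1.0000, 0.0000, 0.0000)
After 1 week: (0.5000, 0.3000, 0.2000)
After 2 weeks: (0.3950, 0.3500, 0.2550)
After 3 weeks: (0.3710, 0.3638, 0.2653)
After 4 weeks: (0.3659, 0.3663, 0.2678)
P(in Severe after 4 weeks) = 0.3659

0.3659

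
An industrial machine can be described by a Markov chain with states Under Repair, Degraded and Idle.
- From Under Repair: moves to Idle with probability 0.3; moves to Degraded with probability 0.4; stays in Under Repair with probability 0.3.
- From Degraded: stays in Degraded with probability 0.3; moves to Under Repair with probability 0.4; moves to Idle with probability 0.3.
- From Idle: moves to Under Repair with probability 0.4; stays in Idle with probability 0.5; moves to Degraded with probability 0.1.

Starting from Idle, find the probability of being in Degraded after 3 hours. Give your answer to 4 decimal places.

0.2560

Propagate the distribution vector 3 hours from Idle.
After 0 hours: (0.0000, 0.0000, 1.0000)
After 1 hour: (0.4000, 0.1000, 0.5000)
After 2 hours: (0.3600, 0.2400, 0.4000)
After 3 hours: (0.3640, 0.2560, 0.3800)
P(in Degraded after 3 hours) = 0.2560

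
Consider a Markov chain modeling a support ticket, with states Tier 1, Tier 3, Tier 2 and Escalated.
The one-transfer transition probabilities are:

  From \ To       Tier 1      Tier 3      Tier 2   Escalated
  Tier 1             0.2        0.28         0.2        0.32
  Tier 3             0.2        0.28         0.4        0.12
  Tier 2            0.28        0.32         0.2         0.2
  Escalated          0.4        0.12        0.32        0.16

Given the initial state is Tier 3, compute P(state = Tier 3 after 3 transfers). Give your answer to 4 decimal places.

0.2593

Propagate the distribution vector 3 transfers from Tier 3.
After 0 transfers: (0.0000, 1.0000, 0.0000, 0.0000)
After 1 transfer: (0.2000, 0.2800, 0.4000, 0.1200)
After 2 transfers: (0.2560, 0.2768, 0.2704, 0.1968)
After 3 transfers: (0.2610, 0.2593, 0.2790, 0.2007)
P(in Tier 3 after 3 transfers) = 0.2593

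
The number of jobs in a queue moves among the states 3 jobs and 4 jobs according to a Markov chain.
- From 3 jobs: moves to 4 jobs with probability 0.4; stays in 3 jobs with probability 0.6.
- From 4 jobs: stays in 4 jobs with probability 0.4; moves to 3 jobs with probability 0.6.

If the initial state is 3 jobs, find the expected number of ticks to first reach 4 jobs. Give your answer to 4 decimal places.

2.5000

Let t(s) be the expected number of ticks to first reach 4 jobs from state s, with t(4 jobs) = 0. Conditioning on the first tick:
t(3 jobs) = 1 + 0.6·t(3 jobs)
Solving: t(3 jobs) = 2.5000.
Expected ticks from 3 jobs to 4 jobs: 2.5000.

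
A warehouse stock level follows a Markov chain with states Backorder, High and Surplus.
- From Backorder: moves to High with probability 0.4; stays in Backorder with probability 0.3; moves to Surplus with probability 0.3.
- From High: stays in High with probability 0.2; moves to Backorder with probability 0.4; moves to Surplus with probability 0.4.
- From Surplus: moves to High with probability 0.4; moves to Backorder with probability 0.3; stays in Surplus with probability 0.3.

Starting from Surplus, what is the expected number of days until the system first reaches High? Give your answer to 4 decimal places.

2.5000

Let t(s) be the expected number of days to first reach High from state s, with t(High) = 0. Conditioning on the first day:
t(Backorder) = 1 + 0.3·t(Backorder) + 0.3·t(Surplus)
t(Surplus) = 1 + 0.3·t(Backorder) + 0.3·t(Surplus)
Solving: t(Backorder) = 2.5000, t(Surplus) = 2.5000.
Expected days from Surplus to High: 2.5000.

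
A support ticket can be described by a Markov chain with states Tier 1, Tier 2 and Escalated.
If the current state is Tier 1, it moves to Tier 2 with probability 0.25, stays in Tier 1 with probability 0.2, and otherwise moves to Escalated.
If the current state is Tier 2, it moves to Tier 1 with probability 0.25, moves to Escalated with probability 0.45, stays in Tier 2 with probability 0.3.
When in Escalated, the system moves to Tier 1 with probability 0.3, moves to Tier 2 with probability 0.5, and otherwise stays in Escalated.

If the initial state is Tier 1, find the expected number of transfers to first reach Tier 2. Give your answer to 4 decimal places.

Let t(s) be the expected number of transfers to first reach Tier 2 from state s, with t(Tier 2) = 0. Conditioning on the first transfer:
t(Tier 1) = 1 + 0.2·t(Tier 1) + 0.55·t(Escalated)
t(Escalated) = 1 + 0.3·t(Tier 1) + 0.2·t(Escalated)
Solving: t(Tier 1) = 2.8421, t(Escalated) = 2.3158.
Expected transfers from Tier 1 to Tier 2: 2.8421.

2.8421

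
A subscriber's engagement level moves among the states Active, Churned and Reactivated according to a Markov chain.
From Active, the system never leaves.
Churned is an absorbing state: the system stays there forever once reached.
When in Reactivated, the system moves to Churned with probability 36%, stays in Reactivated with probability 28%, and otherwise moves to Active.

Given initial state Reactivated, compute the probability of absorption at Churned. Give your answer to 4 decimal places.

Let h(s) be the probability of absorption at Churned starting from transient state s. Then h(Churned) = 1 and h(Active) = 0. By first-step analysis:
h(Reactivated) = 0.36·0 + 0.36·1 + 0.28·h(Reactivated)
Solving: h(Reactivated) = 0.5000.
Starting from Reactivated, the probability is 0.5000.

0.5000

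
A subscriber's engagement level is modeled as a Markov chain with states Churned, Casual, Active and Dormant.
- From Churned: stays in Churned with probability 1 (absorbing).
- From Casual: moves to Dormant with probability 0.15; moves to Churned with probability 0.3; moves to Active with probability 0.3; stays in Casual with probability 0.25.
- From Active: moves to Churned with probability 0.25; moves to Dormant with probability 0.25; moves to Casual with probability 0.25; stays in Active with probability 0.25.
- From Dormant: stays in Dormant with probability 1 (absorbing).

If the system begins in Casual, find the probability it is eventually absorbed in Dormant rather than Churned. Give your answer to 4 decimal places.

0.3846

Let h(s) be the probability of absorption at Dormant starting from transient state s. Then h(Dormant) = 1 and h(Churned) = 0. By first-step analysis:
h(Casual) = 0.3·0 + 0.25·h(Casual) + 0.3·h(Active) + 0.15·1
h(Active) = 0.25·0 + 0.25·h(Casual) + 0.25·h(Active) + 0.25·1
Solving: h(Casual) = 0.3846, h(Active) = 0.4615.
Starting from Casual, the probability is 0.3846.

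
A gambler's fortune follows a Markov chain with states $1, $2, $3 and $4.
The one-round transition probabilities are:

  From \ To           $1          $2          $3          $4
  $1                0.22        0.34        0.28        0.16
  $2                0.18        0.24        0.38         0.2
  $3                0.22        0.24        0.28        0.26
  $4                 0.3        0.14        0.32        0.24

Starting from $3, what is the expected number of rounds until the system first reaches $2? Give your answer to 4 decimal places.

4.1545

Let t(s) be the expected number of rounds to first reach $2 from state s, with t($2) = 0. Conditioning on the first round:
t($1) = 1 + 0.22·t($1) + 0.28·t($3) + 0.16·t($4)
t($3) = 1 + 0.22·t($1) + 0.28·t($3) + 0.26·t($4)
t($4) = 1 + 0.3·t($1) + 0.32·t($3) + 0.24·t($4)
Solving: t($1) = 3.7019, t($3) = 4.1545, t($4) = 4.5263.
Expected rounds from $3 to $2: 4.1545.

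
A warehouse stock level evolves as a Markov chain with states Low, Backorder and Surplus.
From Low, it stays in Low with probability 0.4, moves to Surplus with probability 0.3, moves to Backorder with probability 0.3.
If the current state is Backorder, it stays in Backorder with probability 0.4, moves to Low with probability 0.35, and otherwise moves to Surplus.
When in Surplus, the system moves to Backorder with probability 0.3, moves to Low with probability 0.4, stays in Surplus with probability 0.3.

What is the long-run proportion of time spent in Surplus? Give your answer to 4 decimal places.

0.2833

Let the stationary distribution be π with π = πP and π_1 + π_2 + π_3 = 1.
π_1 = 0.4·π_1 + 0.35·π_2 + 0.4·π_3
π_2 = 0.3·π_1 + 0.4·π_2 + 0.3·π_3
Solving with the normalization constraint gives π = (0.3833, 0.3333, 0.2833).
So the stationary probability of Surplus is 0.2833.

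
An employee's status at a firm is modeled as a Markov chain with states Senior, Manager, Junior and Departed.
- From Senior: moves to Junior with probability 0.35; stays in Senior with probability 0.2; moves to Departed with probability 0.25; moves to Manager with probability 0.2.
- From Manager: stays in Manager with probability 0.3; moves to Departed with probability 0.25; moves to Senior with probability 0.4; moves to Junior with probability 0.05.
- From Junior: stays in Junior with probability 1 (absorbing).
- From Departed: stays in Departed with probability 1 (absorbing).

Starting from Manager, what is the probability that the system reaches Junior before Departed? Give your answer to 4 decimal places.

0.3750

Let h(s) be the probability of absorption at Junior starting from transient state s. Then h(Junior) = 1 and h(Departed) = 0. By first-step analysis:
h(Senior) = 0.2·h(Senior) + 0.2·h(Manager) + 0.35·1 + 0.25·0
h(Manager) = 0.4·h(Senior) + 0.3·h(Manager) + 0.05·1 + 0.25·0
Solving: h(Senior) = 0.5313, h(Manager) = 0.3750.
Starting from Manager, the probability is 0.3750.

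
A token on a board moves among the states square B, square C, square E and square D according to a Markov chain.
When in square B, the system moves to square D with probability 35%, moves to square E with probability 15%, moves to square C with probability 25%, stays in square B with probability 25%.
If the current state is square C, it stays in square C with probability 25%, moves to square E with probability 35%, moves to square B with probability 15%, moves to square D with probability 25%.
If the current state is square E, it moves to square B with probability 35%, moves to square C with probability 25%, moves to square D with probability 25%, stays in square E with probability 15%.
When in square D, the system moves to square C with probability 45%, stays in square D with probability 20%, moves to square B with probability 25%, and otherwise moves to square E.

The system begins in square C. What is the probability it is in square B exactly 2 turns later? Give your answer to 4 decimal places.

0.2600

Propagate the distribution vector 2 turns from square C.
After 0 turns: (0.0000, 1.0000, 0.0000, 0.0000)
After 1 turn: (0.1500, 0.2500, 0.3500, 0.2500)
After 2 turns: (0.2600, 0.3000, 0.1875, 0.2525)
P(in square B after 2 turns) = 0.2600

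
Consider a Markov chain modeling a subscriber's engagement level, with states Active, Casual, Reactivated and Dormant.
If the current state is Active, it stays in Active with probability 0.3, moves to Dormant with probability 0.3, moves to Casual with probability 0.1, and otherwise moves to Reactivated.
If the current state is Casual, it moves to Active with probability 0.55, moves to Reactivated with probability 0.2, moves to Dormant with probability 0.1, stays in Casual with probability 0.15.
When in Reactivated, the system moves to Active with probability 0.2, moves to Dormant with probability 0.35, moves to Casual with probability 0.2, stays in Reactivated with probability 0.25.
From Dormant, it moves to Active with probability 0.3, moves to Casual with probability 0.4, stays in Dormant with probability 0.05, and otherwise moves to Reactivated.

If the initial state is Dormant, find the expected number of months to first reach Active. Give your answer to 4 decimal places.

2.8820

Let t(s) be the expected number of months to first reach Active from state s, with t(Active) = 0. Conditioning on the first month:
t(Casual) = 1 + 0.15·t(Casual) + 0.2·t(Reactivated) + 0.1·t(Dormant)
t(Reactivated) = 1 + 0.2·t(Casual) + 0.25·t(Reactivated) + 0.35·t(Dormant)
t(Dormant) = 1 + 0.4·t(Casual) + 0.25·t(Reactivated) + 0.05·t(Dormant)
Solving: t(Casual) = 2.2894, t(Reactivated) = 3.2888, t(Dormant) = 2.8820.
Expected months from Dormant to Active: 2.8820.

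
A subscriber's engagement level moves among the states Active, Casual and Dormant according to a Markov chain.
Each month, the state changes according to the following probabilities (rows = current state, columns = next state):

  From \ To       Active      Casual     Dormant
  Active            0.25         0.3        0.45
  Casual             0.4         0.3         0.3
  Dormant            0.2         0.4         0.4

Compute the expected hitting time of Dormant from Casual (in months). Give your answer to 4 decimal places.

2.8395

Let t(s) be the expected number of months to first reach Dormant from state s, with t(Dormant) = 0. Conditioning on the first month:
t(Active) = 1 + 0.25·t(Active) + 0.3·t(Casual)
t(Casual) = 1 + 0.4·t(Active) + 0.3·t(Casual)
Solving: t(Active) = 2.4691, t(Casual) = 2.8395.
Expected months from Casual to Dormant: 2.8395.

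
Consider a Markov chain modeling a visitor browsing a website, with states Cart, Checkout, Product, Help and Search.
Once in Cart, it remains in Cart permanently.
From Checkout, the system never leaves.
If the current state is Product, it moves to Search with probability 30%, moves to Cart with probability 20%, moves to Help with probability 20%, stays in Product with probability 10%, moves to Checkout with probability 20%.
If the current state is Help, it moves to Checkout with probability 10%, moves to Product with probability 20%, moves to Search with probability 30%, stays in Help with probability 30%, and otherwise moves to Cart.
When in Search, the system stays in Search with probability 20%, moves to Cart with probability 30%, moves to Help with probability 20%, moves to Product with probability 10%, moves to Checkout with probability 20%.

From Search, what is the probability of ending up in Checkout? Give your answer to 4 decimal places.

Let h(s) be the probability of absorption at Checkout starting from transient state s. Then h(Checkout) = 1 and h(Cart) = 0. By first-step analysis:
h(Product) = 0.2·0 + 0.2·1 + 0.1·h(Product) + 0.2·h(Help) + 0.3·h(Search)
h(Help) = 0.1·0 + 0.1·1 + 0.2·h(Product) + 0.3·h(Help) + 0.3·h(Search)
h(Search) = 0.3·0 + 0.2·1 + 0.1·h(Product) + 0.2·h(Help) + 0.2·h(Search)
Solving: h(Product) = 0.4644, h(Help) = 0.4565, h(Search) = 0.4222.
Starting from Search, the probability is 0.4222.

0.4222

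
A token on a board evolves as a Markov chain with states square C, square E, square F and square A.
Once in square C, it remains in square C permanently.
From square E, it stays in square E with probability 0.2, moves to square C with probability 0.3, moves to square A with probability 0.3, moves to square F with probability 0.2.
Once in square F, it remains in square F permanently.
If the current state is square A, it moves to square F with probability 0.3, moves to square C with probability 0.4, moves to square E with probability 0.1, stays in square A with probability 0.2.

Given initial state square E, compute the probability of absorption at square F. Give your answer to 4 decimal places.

0.4098

Let h(s) be the probability of absorption at square F starting from transient state s. Then h(square F) = 1 and h(square C) = 0. By first-step analysis:
h(square E) = 0.3·0 + 0.2·h(square E) + 0.2·1 + 0.3·h(square A)
h(square A) = 0.4·0 + 0.1·h(square E) + 0.3·1 + 0.2·h(square A)
Solving: h(square E) = 0.4098, h(square A) = 0.4262.
Starting from square E, the probability is 0.4098.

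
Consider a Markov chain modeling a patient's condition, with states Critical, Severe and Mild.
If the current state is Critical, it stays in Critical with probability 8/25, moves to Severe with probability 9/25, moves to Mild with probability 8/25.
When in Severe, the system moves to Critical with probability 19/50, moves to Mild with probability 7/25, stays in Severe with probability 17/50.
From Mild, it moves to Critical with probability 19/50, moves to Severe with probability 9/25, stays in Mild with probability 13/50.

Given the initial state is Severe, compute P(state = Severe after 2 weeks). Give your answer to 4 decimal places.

Sum over the intermediate state after 1 week:
P = P(Severe→Critical)·P(Critical→Severe) + P(Severe→Severe)·P(Severe→Severe) + P(Severe→Mild)·P(Mild→Severe)
  = 0.38×0.36 + 0.34×0.34 + 0.28×0.36
  = 0.1368 + 0.1156 + 0.1008 = 0.3532

0.3532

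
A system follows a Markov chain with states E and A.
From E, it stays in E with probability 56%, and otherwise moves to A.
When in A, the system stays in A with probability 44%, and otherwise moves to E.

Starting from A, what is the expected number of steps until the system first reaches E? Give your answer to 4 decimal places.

Let t(s) be the expected number of steps to first reach E from state s, with t(E) = 0. Conditioning on the first step:
t(A) = 1 + 0.44·t(A)
Solving: t(A) = 1.7857.
Expected steps from A to E: 1.7857.

1.7857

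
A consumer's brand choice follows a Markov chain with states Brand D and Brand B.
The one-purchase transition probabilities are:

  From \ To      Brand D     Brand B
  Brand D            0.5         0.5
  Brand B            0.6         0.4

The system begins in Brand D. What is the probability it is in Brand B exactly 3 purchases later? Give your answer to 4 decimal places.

Propagate the distribution vector 3 purchases from Brand D.
After 0 purchases: (1.0000, 0.0000)
After 1 purchase: (0.5000, 0.5000)
After 2 purchases: (0.5500, 0.4500)
After 3 purchases: (0.5450, 0.4550)
P(in Brand B after 3 purchases) = 0.4550

0.4550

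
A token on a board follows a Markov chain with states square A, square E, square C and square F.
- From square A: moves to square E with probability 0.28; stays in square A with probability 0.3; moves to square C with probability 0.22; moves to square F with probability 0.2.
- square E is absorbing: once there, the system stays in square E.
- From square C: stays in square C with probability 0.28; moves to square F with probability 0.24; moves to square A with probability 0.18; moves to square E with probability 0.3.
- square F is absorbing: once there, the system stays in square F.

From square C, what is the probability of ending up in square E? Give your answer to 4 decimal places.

0.5607

Let h(s) be the probability of absorption at square E starting from transient state s. Then h(square E) = 1 and h(square F) = 0. By first-step analysis:
h(square A) = 0.3·h(square A) + 0.28·1 + 0.22·h(square C) + 0.2·0
h(square C) = 0.18·h(square A) + 0.3·1 + 0.28·h(square C) + 0.24·0
Solving: h(square A) = 0.5762, h(square C) = 0.5607.
Starting from square C, the probability is 0.5607.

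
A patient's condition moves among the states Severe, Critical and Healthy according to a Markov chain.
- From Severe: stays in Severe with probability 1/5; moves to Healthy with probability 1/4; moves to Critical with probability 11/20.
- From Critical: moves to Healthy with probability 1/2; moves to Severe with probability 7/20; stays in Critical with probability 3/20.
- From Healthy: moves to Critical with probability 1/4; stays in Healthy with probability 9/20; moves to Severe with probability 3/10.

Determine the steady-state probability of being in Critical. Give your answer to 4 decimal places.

0.3054

Let the stationary distribution be π with π = πP and π_1 + π_2 + π_3 = 1.
π_1 = 0.2·π_1 + 0.35·π_2 + 0.3·π_3
π_2 = 0.55·π_1 + 0.15·π_2 + 0.25·π_3
Solving with the normalization constraint gives π = (0.2866, 0.3054, 0.4079).
So the stationary probability of Critical is 0.3054.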